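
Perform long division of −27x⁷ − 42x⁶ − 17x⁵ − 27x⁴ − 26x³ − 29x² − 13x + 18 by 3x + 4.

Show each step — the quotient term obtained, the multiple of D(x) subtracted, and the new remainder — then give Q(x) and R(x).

Q(x) = −9x⁶ − 2x⁵ − 3x⁴ − 5x³ − 2x² − 7x + 5; R(x) = −2

Step 1: lead(−27x⁷ − 42x⁶ − 17x⁵ − 27x⁴ − 26x³ − 29x² − 13x + 18) ÷ lead(D) = −27x⁷ ÷ 3x = −9x⁶. Subtract (−9x⁶)·D = −27x⁷ − 36x⁶. Remainder: −6x⁶ − 17x⁵ − 27x⁴ − 26x³ − 29x² − 13x + 18.
Step 2: lead(−6x⁶ − 17x⁵ − 27x⁴ − 26x³ − 29x² − 13x + 18) ÷ lead(D) = −6x⁶ ÷ 3x = −2x⁵. Subtract (−2x⁵)·D = −6x⁶ − 8x⁵. Remainder: −9x⁵ − 27x⁴ − 26x³ − 29x² − 13x + 18.
Step 3: lead(−9x⁵ − 27x⁴ − 26x³ − 29x² − 13x + 18) ÷ lead(D) = −9x⁵ ÷ 3x = −3x⁴. Subtract (−3x⁴)·D = −9x⁵ − 12x⁴. Remainder: −15x⁴ − 26x³ − 29x² − 13x + 18.
Step 4: lead(−15x⁴ − 26x³ − 29x² − 13x + 18) ÷ lead(D) = −15x⁴ ÷ 3x = −5x³. Subtract (−5x³)·D = −15x⁴ − 20x³. Remainder: −6x³ − 29x² − 13x + 18.
Step 5: lead(−6x³ − 29x² − 13x + 18) ÷ lead(D) = −6x³ ÷ 3x = −2x². Subtract (−2x²)·D = −6x³ − 8x². Remainder: −21x² − 13x + 18.
Step 6: lead(−21x² − 13x + 18) ÷ lead(D) = −21x² ÷ 3x = −7x. Subtract (−7x)·D = −21x² − 28x. Remainder: 15x + 18.
Step 7: lead(15x + 18) ÷ lead(D) = 15x ÷ 3x = 5. Subtract (5)·D = 15x + 20. Remainder: −2.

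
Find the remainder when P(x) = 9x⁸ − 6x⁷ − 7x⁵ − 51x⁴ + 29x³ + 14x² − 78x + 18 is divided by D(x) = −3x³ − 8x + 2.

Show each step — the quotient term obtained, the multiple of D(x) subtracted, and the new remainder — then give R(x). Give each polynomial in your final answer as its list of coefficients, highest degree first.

R = [0]

Step 1: lead(9x⁸ − 6x⁷ − 7x⁵ − 51x⁴ + 29x³ + 14x² − 78x + 18) ÷ lead(D) = 9x⁸ ÷ −3x³ = −3x⁵. Subtract (−3x⁵)·D = 9x⁸ + 24x⁶ − 6x⁵. Remainder: −6x⁷ − 24x⁶ − x⁵ − 51x⁴ + 29x³ + 14x² − 78x + 18.
Step 2: lead(−6x⁷ − 24x⁶ − x⁵ − 51x⁴ + 29x³ + 14x² − 78x + 18) ÷ lead(D) = −6x⁷ ÷ −3x³ = 2x⁴. Subtract (2x⁴)·D = −6x⁷ − 16x⁵ + 4x⁴. Remainder: −24x⁶ + 15x⁵ − 55x⁴ + 29x³ + 14x² − 78x + 18.
Step 3: lead(−24x⁶ + 15x⁵ − 55x⁴ + 29x³ + 14x² − 78x + 18) ÷ lead(D) = −24x⁶ ÷ −3x³ = 8x³. Subtract (8x³)·D = −24x⁶ − 64x⁴ + 16x³. Remainder: 15x⁵ + 9x⁴ + 13x³ + 14x² − 78x + 18.
Step 4: lead(15x⁵ + 9x⁴ + 13x³ + 14x² − 78x + 18) ÷ lead(D) = 15x⁵ ÷ −3x³ = −5x². Subtract (−5x²)·D = 15x⁵ + 40x³ − 10x². Remainder: 9x⁴ − 27x³ + 24x² − 78x + 18.
Step 5: lead(9x⁴ − 27x³ + 24x² − 78x + 18) ÷ lead(D) = 9x⁴ ÷ −3x³ = −3x. Subtract (−3x)·D = 9x⁴ + 24x² − 6x. Remainder: −27x³ − 72x + 18.
Step 6: lead(−27x³ − 72x + 18) ÷ lead(D) = −27x³ ÷ −3x³ = 9. Subtract (9)·D = −27x³ − 72x + 18. Remainder: 0.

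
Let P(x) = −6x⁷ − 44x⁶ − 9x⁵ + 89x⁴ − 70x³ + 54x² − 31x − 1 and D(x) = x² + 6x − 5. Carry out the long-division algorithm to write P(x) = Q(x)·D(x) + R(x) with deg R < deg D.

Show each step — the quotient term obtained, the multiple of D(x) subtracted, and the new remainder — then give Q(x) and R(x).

Q(x) = −6x⁵ − 8x⁴ + 9x³ − 5x² + 5x − 1; R(x) = −6

Step 1: lead(−6x⁷ − 44x⁶ − 9x⁵ + 89x⁴ − 70x³ + 54x² − 31x − 1) ÷ lead(D) = −6x⁷ ÷ x² = −6x⁵. Subtract (−6x⁵)·D = −6x⁷ − 36x⁶ + 30x⁵. Remainder: −8x⁶ − 39x⁵ + 89x⁴ − 70x³ + 54x² − 31x − 1.
Step 2: lead(−8x⁶ − 39x⁵ + 89x⁴ − 70x³ + 54x² − 31x − 1) ÷ lead(D) = −8x⁶ ÷ x² = −8x⁴. Subtract (−8x⁴)·D = −8x⁶ − 48x⁵ + 40x⁴. Remainder: 9x⁵ + 49x⁴ − 70x³ + 54x² − 31x − 1.
Step 3: lead(9x⁵ + 49x⁴ − 70x³ + 54x² − 31x − 1) ÷ lead(D) = 9x⁵ ÷ x² = 9x³. Subtract (9x³)·D = 9x⁵ + 54x⁴ − 45x³. Remainder: −5x⁴ − 25x³ + 54x² − 31x − 1.
Step 4: lead(−5x⁴ − 25x³ + 54x² − 31x − 1) ÷ lead(D) = −5x⁴ ÷ x² = −5x². Subtract (−5x²)·D = −5x⁴ − 30x³ + 25x². Remainder: 5x³ + 29x² − 31x − 1.
Step 5: lead(5x³ + 29x² − 31x − 1) ÷ lead(D) = 5x³ ÷ x² = 5x. Subtract (5x)·D = 5x³ + 30x² − 25x. Remainder: −x² − 6x − 1.
Step 6: lead(−x² − 6x − 1) ÷ lead(D) = −x² ÷ x² = −1. Subtract (−1)·D = −x² − 6x + 5. Remainder: −6.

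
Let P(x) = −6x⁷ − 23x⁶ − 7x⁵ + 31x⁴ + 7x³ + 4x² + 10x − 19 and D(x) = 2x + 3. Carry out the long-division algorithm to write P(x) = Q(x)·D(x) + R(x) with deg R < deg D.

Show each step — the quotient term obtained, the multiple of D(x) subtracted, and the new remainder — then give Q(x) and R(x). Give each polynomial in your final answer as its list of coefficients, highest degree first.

Q = [-3, -7, 7, 5, -4, 8, -7]; R = [2]

Step 1: lead(−6x⁷ − 23x⁶ − 7x⁵ + 31x⁴ + 7x³ + 4x² + 10x − 19) ÷ lead(D) = −6x⁷ ÷ 2x = −3x⁶. Subtract (−3x⁶)·D = −6x⁷ − 9x⁶. Remainder: −14x⁶ − 7x⁵ + 31x⁴ + 7x³ + 4x² + 10x − 19.
Step 2: lead(−14x⁶ − 7x⁵ + 31x⁴ + 7x³ + 4x² + 10x − 19) ÷ lead(D) = −14x⁶ ÷ 2x = −7x⁵. Subtract (−7x⁵)·D = −14x⁶ − 21x⁵. Remainder: 14x⁵ + 31x⁴ + 7x³ + 4x² + 10x − 19.
Step 3: lead(14x⁵ + 31x⁴ + 7x³ + 4x² + 10x − 19) ÷ lead(D) = 14x⁵ ÷ 2x = 7x⁴. Subtract (7x⁴)·D = 14x⁵ + 21x⁴. Remainder: 10x⁴ + 7x³ + 4x² + 10x − 19.
Step 4: lead(10x⁴ + 7x³ + 4x² + 10x − 19) ÷ lead(D) = 10x⁴ ÷ 2x = 5x³. Subtract (5x³)·D = 10x⁴ + 15x³. Remainder: −8x³ + 4x² + 10x − 19.
Step 5: lead(−8x³ + 4x² + 10x − 19) ÷ lead(D) = −8x³ ÷ 2x = −4x². Subtract (−4x²)·D = −8x³ − 12x². Remainder: 16x² + 10x − 19.
Step 6: lead(16x² + 10x − 19) ÷ lead(D) = 16x² ÷ 2x = 8x. Subtract (8x)·D = 16x² + 24x. Remainder: −14x − 19.
Step 7: lead(−14x − 19) ÷ lead(D) = −14x ÷ 2x = −7. Subtract (−7)·D = −14x − 21. Remainder: 2.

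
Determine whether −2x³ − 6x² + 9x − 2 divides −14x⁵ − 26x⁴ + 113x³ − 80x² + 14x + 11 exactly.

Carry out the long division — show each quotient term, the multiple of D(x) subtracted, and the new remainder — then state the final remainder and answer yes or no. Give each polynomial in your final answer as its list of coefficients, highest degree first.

Step 1: lead(−14x⁵ − 26x⁴ + 113x³ − 80x² + 14x + 11) ÷ lead(D) = −14x⁵ ÷ −2x³ = 7x². Subtract (7x²)·D = −14x⁵ − 42x⁴ + 63x³ − 14x². Remainder: 16x⁴ + 50x³ − 66x² + 14x + 11.
Step 2: lead(16x⁴ + 50x³ − 66x² + 14x + 11) ÷ lead(D) = 16x⁴ ÷ −2x³ = −8x. Subtract (−8x)·D = 16x⁴ + 48x³ − 72x² + 16x. Remainder: 2x³ + 6x² − 2x + 11.
Step 3: lead(2x³ + 6x² − 2x + 11) ÷ lead(D) = 2x³ ÷ −2x³ = −1. Subtract (−1)·D = 2x³ + 6x² − 9x + 2. Remainder: 7x + 9.

R = [7, 9], so D(x) is not a factor of P(x). no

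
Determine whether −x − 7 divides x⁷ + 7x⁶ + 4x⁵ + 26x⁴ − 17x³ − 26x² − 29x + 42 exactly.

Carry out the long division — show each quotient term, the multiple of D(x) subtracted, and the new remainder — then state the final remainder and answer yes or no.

Step 1: lead(x⁷ + 7x⁶ + 4x⁵ + 26x⁴ − 17x³ − 26x² − 29x + 42) ÷ lead(D) = x⁷ ÷ −x = −x⁶. Subtract (−x⁶)·D = x⁷ + 7x⁶. Remainder: 4x⁵ + 26x⁴ − 17x³ − 26x² − 29x + 42.
Step 2: lead(4x⁵ + 26x⁴ − 17x³ − 26x² − 29x + 42) ÷ lead(D) = 4x⁵ ÷ −x = −4x⁴. Subtract (−4x⁴)·D = 4x⁵ + 28x⁴. Remainder: −2x⁴ − 17x³ − 26x² − 29x + 42.
Step 3: lead(−2x⁴ − 17x³ − 26x² − 29x + 42) ÷ lead(D) = −2x⁴ ÷ −x = 2x³. Subtract (2x³)·D = −2x⁴ − 14x³. Remainder: −3x³ − 26x² − 29x + 42.
Step 4: lead(−3x³ − 26x² − 29x + 42) ÷ lead(D) = −3x³ ÷ −x = 3x². Subtract (3x²)·D = −3x³ − 21x². Remainder: −5x² − 29x + 42.
Step 5: lead(−5x² − 29x + 42) ÷ lead(D) = −5x² ÷ −x = 5x. Subtract (5x)·D = −5x² − 35x. Remainder: 6x + 42.
Step 6: lead(6x + 42) ÷ lead(D) = 6x ÷ −x = −6. Subtract (−6)·D = 6x + 42. Remainder: 0.

R(x) = 0, so D(x) is a factor of P(x). yes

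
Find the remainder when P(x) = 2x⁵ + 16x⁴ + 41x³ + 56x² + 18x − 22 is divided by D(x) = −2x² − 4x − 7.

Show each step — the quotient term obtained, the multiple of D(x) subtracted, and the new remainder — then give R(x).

R(x) = −5x − 1

Step 1: lead(2x⁵ + 16x⁴ + 41x³ + 56x² + 18x − 22) ÷ lead(D) = 2x⁵ ÷ −2x² = −x³. Subtract (−x³)·D = 2x⁵ + 4x⁴ + 7x³. Remainder: 12x⁴ + 34x³ + 56x² + 18x − 22.
Step 2: lead(12x⁴ + 34x³ + 56x² + 18x − 22) ÷ lead(D) = 12x⁴ ÷ −2x² = −6x². Subtract (−6x²)·D = 12x⁴ + 24x³ + 42x². Remainder: 10x³ + 14x² + 18x − 22.
Step 3: lead(10x³ + 14x² + 18x − 22) ÷ lead(D) = 10x³ ÷ −2x² = −5x. Subtract (−5x)·D = 10x³ + 20x² + 35x. Remainder: −6x² − 17x − 22.
Step 4: lead(−6x² − 17x − 22) ÷ lead(D) = −6x² ÷ −2x² = 3. Subtract (3)·D = −6x² − 12x − 21. Remainder: −5x − 1.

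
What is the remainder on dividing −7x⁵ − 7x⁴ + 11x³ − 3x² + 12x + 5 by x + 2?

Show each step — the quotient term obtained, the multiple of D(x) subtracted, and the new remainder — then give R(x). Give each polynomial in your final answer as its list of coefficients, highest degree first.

Step 1: lead(−7x⁵ − 7x⁴ + 11x³ − 3x² + 12x + 5) ÷ lead(D) = −7x⁵ ÷ x = −7x⁴. Subtract (−7x⁴)·D = −7x⁵ − 14x⁴. Remainder: 7x⁴ + 11x³ − 3x² + 12x + 5.
Step 2: lead(7x⁴ + 11x³ − 3x² + 12x + 5) ÷ lead(D) = 7x⁴ ÷ x = 7x³. Subtract (7x³)·D = 7x⁴ + 14x³. Remainder: −3x³ − 3x² + 12x + 5.
Step 3: lead(−3x³ − 3x² + 12x + 5) ÷ lead(D) = −3x³ ÷ x = −3x². Subtract (−3x²)·D = −3x³ − 6x². Remainder: 3x² + 12x + 5.
Step 4: lead(3x² + 12x + 5) ÷ lead(D) = 3x² ÷ x = 3x. Subtract (3x)·D = 3x² + 6x. Remainder: 6x + 5.
Step 5: lead(6x + 5) ÷ lead(D) = 6x ÷ x = 6. Subtract (6)·D = 6x + 12. Remainder: −7.

R = [-7]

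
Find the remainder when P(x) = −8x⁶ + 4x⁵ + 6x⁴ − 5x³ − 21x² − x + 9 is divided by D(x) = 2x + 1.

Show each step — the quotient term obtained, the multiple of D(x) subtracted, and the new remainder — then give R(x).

R(x) = 5

Step 1: lead(−8x⁶ + 4x⁵ + 6x⁴ − 5x³ − 21x² − x + 9) ÷ lead(D) = −8x⁶ ÷ 2x = −4x⁵. Subtract (−4x⁵)·D = −8x⁶ − 4x⁵. Remainder: 8x⁵ + 6x⁴ − 5x³ − 21x² − x + 9.
Step 2: lead(8x⁵ + 6x⁴ − 5x³ − 21x² − x + 9) ÷ lead(D) = 8x⁵ ÷ 2x = 4x⁴. Subtract (4x⁴)·D = 8x⁵ + 4x⁴. Remainder: 2x⁴ − 5x³ − 21x² − x + 9.
Step 3: lead(2x⁴ − 5x³ − 21x² − x + 9) ÷ lead(D) = 2x⁴ ÷ 2x = x³. Subtract (x³)·D = 2x⁴ + x³. Remainder: −6x³ − 21x² − x + 9.
Step 4: lead(−6x³ − 21x² − x + 9) ÷ lead(D) = −6x³ ÷ 2x = −3x². Subtract (−3x²)·D = −6x³ − 3x². Remainder: −18x² − x + 9.
Step 5: lead(−18x² − x + 9) ÷ lead(D) = −18x² ÷ 2x = −9x. Subtract (−9x)·D = −18x² − 9x. Remainder: 8x + 9.
Step 6: lead(8x + 9) ÷ lead(D) = 8x ÷ 2x = 4. Subtract (4)·D = 8x + 4. Remainder: 5.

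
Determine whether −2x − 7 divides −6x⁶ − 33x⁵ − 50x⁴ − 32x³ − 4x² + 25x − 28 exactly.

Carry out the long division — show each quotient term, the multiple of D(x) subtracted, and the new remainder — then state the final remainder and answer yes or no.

Step 1: lead(−6x⁶ − 33x⁵ − 50x⁴ − 32x³ − 4x² + 25x − 28) ÷ lead(D) = −6x⁶ ÷ −2x = 3x⁵. Subtract (3x⁵)·D = −6x⁶ − 21x⁵. Remainder: −12x⁵ − 50x⁴ − 32x³ − 4x² + 25x − 28.
Step 2: lead(−12x⁵ − 50x⁴ − 32x³ − 4x² + 25x − 28) ÷ lead(D) = −12x⁵ ÷ −2x = 6x⁴. Subtract (6x⁴)·D = −12x⁵ − 42x⁴. Remainder: −8x⁴ − 32x³ − 4x² + 25x − 28.
Step 3: lead(−8x⁴ − 32x³ − 4x² + 25x − 28) ÷ lead(D) = −8x⁴ ÷ −2x = 4x³. Subtract (4x³)·D = −8x⁴ − 28x³. Remainder: −4x³ − 4x² + 25x − 28.
Step 4: lead(−4x³ − 4x² + 25x − 28) ÷ lead(D) = −4x³ ÷ −2x = 2x². Subtract (2x²)·D = −4x³ − 14x². Remainder: 10x² + 25x − 28.
Step 5: lead(10x² + 25x − 28) ÷ lead(D) = 10x² ÷ −2x = −5x. Subtract (−5x)·D = 10x² + 35x. Remainder: −10x − 28.
Step 6: lead(−10x − 28) ÷ lead(D) = −10x ÷ −2x = 5. Subtract (5)·D = −10x − 35. Remainder: 7.

R(x) = 7, so D(x) is not a factor of P(x). no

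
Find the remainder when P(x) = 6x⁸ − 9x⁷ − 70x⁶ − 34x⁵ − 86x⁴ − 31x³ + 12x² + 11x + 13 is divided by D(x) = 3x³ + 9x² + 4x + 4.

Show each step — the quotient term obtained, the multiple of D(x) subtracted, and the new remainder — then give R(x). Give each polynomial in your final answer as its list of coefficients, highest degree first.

R = [8, 7, -3]

Step 1: lead(6x⁸ − 9x⁷ − 70x⁶ − 34x⁵ − 86x⁴ − 31x³ + 12x² + 11x + 13) ÷ lead(D) = 6x⁸ ÷ 3x³ = 2x⁵. Subtract (2x⁵)·D = 6x⁸ + 18x⁷ + 8x⁶ + 8x⁵. Remainder: −27x⁷ − 78x⁶ − 42x⁵ − 86x⁴ − 31x³ + 12x² + 11x + 13.
Step 2: lead(−27x⁷ − 78x⁶ − 42x⁵ − 86x⁴ − 31x³ + 12x² + 11x + 13) ÷ lead(D) = −27x⁷ ÷ 3x³ = −9x⁴. Subtract (−9x⁴)·D = −27x⁷ − 81x⁶ − 36x⁵ − 36x⁴. Remainder: 3x⁶ − 6x⁵ − 50x⁴ − 31x³ + 12x² + 11x + 13.
Step 3: lead(3x⁶ − 6x⁵ − 50x⁴ − 31x³ + 12x² + 11x + 13) ÷ lead(D) = 3x⁶ ÷ 3x³ = x³. Subtract (x³)·D = 3x⁶ + 9x⁵ + 4x⁴ + 4x³. Remainder: −15x⁵ − 54x⁴ − 35x³ + 12x² + 11x + 13.
Step 4: lead(−15x⁵ − 54x⁴ − 35x³ + 12x² + 11x + 13) ÷ lead(D) = −15x⁵ ÷ 3x³ = −5x². Subtract (−5x²)·D = −15x⁵ − 45x⁴ − 20x³ − 20x². Remainder: −9x⁴ − 15x³ + 32x² + 11x + 13.
Step 5: lead(−9x⁴ − 15x³ + 32x² + 11x + 13) ÷ lead(D) = −9x⁴ ÷ 3x³ = −3x. Subtract (−3x)·D = −9x⁴ − 27x³ − 12x² − 12x. Remainder: 12x³ + 44x² + 23x + 13.
Step 6: lead(12x³ + 44x² + 23x + 13) ÷ lead(D) = 12x³ ÷ 3x³ = 4. Subtract (4)·D = 12x³ + 36x² + 16x + 16. Remainder: 8x² + 7x − 3.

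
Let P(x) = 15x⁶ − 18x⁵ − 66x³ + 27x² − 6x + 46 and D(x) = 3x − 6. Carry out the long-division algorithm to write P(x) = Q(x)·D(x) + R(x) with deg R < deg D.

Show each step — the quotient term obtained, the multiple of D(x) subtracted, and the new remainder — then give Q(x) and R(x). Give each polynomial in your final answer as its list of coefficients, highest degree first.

Q = [5, 4, 8, -6, -3, -8]; R = [-2]

Step 1: lead(15x⁶ − 18x⁵ − 66x³ + 27x² − 6x + 46) ÷ lead(D) = 15x⁶ ÷ 3x = 5x⁵. Subtract (5x⁵)·D = 15x⁶ − 30x⁵. Remainder: 12x⁵ − 66x³ + 27x² − 6x + 46.
Step 2: lead(12x⁵ − 66x³ + 27x² − 6x + 46) ÷ lead(D) = 12x⁵ ÷ 3x = 4x⁴. Subtract (4x⁴)·D = 12x⁵ − 24x⁴. Remainder: 24x⁴ − 66x³ + 27x² − 6x + 46.
Step 3: lead(24x⁴ − 66x³ + 27x² − 6x + 46) ÷ lead(D) = 24x⁴ ÷ 3x = 8x³. Subtract (8x³)·D = 24x⁴ − 48x³. Remainder: −18x³ + 27x² − 6x + 46.
Step 4: lead(−18x³ + 27x² − 6x + 46) ÷ lead(D) = −18x³ ÷ 3x = −6x². Subtract (−6x²)·D = −18x³ + 36x². Remainder: −9x² − 6x + 46.
Step 5: lead(−9x² − 6x + 46) ÷ lead(D) = −9x² ÷ 3x = −3x. Subtract (−3x)·D = −9x² + 18x. Remainder: −24x + 46.
Step 6: lead(−24x + 46) ÷ lead(D) = −24x ÷ 3x = −8. Subtract (−8)·D = −24x + 48. Remainder: −2.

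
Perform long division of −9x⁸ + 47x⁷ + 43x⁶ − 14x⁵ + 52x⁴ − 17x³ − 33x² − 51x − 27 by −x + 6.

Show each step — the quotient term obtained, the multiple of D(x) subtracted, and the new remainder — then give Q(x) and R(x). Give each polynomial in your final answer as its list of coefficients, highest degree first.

Q = [9, 7, -1, 8, -4, -7, -9, -3]; R = [-9]

Step 1: lead(−9x⁸ + 47x⁷ + 43x⁶ − 14x⁵ + 52x⁴ − 17x³ − 33x² − 51x − 27) ÷ lead(D) = −9x⁸ ÷ −x = 9x⁷. Subtract (9x⁷)·D = −9x⁸ + 54x⁷. Remainder: −7x⁷ + 43x⁶ − 14x⁵ + 52x⁴ − 17x³ − 33x² − 51x − 27.
Step 2: lead(−7x⁷ + 43x⁶ − 14x⁵ + 52x⁴ − 17x³ − 33x² − 51x − 27) ÷ lead(D) = −7x⁷ ÷ −x = 7x⁶. Subtract (7x⁶)·D = −7x⁷ + 42x⁶. Remainder: x⁶ − 14x⁵ + 52x⁴ − 17x³ − 33x² − 51x − 27.
Step 3: lead(x⁶ − 14x⁵ + 52x⁴ − 17x³ − 33x² − 51x − 27) ÷ lead(D) = x⁶ ÷ −x = −x⁵. Subtract (−x⁵)·D = x⁶ − 6x⁵. Remainder: −8x⁵ + 52x⁴ − 17x³ − 33x² − 51x − 27.
Step 4: lead(−8x⁵ + 52x⁴ − 17x³ − 33x² − 51x − 27) ÷ lead(D) = −8x⁵ ÷ −x = 8x⁴. Subtract (8x⁴)·D = −8x⁵ + 48x⁴. Remainder: 4x⁴ − 17x³ − 33x² − 51x − 27.
Step 5: lead(4x⁴ − 17x³ − 33x² − 51x − 27) ÷ lead(D) = 4x⁴ ÷ −x = −4x³. Subtract (−4x³)·D = 4x⁴ − 24x³. Remainder: 7x³ − 33x² − 51x − 27.
Step 6: lead(7x³ − 33x² − 51x − 27) ÷ lead(D) = 7x³ ÷ −x = −7x². Subtract (−7x²)·D = 7x³ − 42x². Remainder: 9x² − 51x − 27.
Step 7: lead(9x² − 51x − 27) ÷ lead(D) = 9x² ÷ −x = −9x. Subtract (−9x)·D = 9x² − 54x. Remainder: 3x − 27.
Step 8: lead(3x − 27) ÷ lead(D) = 3x ÷ −x = −3. Subtract (−3)·D = 3x − 18. Remainder: −9.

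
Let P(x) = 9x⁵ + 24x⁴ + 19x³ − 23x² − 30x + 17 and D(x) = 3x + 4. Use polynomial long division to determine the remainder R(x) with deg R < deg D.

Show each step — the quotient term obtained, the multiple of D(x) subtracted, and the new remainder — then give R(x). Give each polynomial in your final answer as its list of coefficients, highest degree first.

Step 1: lead(9x⁵ + 24x⁴ + 19x³ − 23x² − 30x + 17) ÷ lead(D) = 9x⁵ ÷ 3x = 3x⁴. Subtract (3x⁴)·D = 9x⁵ + 12x⁴. Remainder: 12x⁴ + 19x³ − 23x² − 30x + 17.
Step 2: lead(12x⁴ + 19x³ − 23x² − 30x + 17) ÷ lead(D) = 12x⁴ ÷ 3x = 4x³. Subtract (4x³)·D = 12x⁴ + 16x³. Remainder: 3x³ − 23x² − 30x + 17.
Step 3: lead(3x³ − 23x² − 30x + 17) ÷ lead(D) = 3x³ ÷ 3x = x². Subtract (x²)·D = 3x³ + 4x². Remainder: −27x² − 30x + 17.
Step 4: lead(−27x² − 30x + 17) ÷ lead(D) = −27x² ÷ 3x = −9x. Subtract (−9x)·D = −27x² − 36x. Remainder: 6x + 17.
Step 5: lead(6x + 17) ÷ lead(D) = 6x ÷ 3x = 2. Subtract (2)·D = 6x + 8. Remainder: 9.

R = [9]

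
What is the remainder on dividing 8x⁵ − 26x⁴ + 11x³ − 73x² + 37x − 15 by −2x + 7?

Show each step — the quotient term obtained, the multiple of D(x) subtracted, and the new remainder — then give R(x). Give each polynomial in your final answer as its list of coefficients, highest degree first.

R = [-8]

Step 1: lead(8x⁵ − 26x⁴ + 11x³ − 73x² + 37x − 15) ÷ lead(D) = 8x⁵ ÷ −2x = −4x⁴. Subtract (−4x⁴)·D = 8x⁵ − 28x⁴. Remainder: 2x⁴ + 11x³ − 73x² + 37x − 15.
Step 2: lead(2x⁴ + 11x³ − 73x² + 37x − 15) ÷ lead(D) = 2x⁴ ÷ −2x = −x³. Subtract (−x³)·D = 2x⁴ − 7x³. Remainder: 18x³ − 73x² + 37x − 15.
Step 3: lead(18x³ − 73x² + 37x − 15) ÷ lead(D) = 18x³ ÷ −2x = −9x². Subtract (−9x²)·D = 18x³ − 63x². Remainder: −10x² + 37x − 15.
Step 4: lead(−10x² + 37x − 15) ÷ lead(D) = −10x² ÷ −2x = 5x. Subtract (5x)·D = −10x² + 35x. Remainder: 2x − 15.
Step 5: lead(2x − 15) ÷ lead(D) = 2x ÷ −2x = −1. Subtract (−1)·D = 2x − 7. Remainder: −8.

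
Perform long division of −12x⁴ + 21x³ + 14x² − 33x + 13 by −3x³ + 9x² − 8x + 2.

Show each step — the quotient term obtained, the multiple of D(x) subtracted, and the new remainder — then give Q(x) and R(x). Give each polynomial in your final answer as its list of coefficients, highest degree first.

Q = [4, 5]; R = [1, -1, 3]

Step 1: lead(−12x⁴ + 21x³ + 14x² − 33x + 13) ÷ lead(D) = −12x⁴ ÷ −3x³ = 4x. Subtract (4x)·D = −12x⁴ + 36x³ − 32x² + 8x. Remainder: −15x³ + 46x² − 41x + 13.
Step 2: lead(−15x³ + 46x² − 41x + 13) ÷ lead(D) = −15x³ ÷ −3x³ = 5. Subtract (5)·D = −15x³ + 45x² − 40x + 10. Remainder: x² − x + 3.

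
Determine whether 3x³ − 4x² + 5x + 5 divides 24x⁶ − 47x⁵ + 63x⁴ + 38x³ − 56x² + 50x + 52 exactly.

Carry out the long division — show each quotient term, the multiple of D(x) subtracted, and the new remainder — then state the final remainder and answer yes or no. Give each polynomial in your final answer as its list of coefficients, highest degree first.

Step 1: lead(24x⁶ − 47x⁵ + 63x⁴ + 38x³ − 56x² + 50x + 52) ÷ lead(D) = 24x⁶ ÷ 3x³ = 8x³. Subtract (8x³)·D = 24x⁶ − 32x⁵ + 40x⁴ + 40x³. Remainder: −15x⁵ + 23x⁴ − 2x³ − 56x² + 50x + 52.
Step 2: lead(−15x⁵ + 23x⁴ − 2x³ − 56x² + 50x + 52) ÷ lead(D) = −15x⁵ ÷ 3x³ = −5x². Subtract (−5x²)·D = −15x⁵ + 20x⁴ − 25x³ − 25x². Remainder: 3x⁴ + 23x³ − 31x² + 50x + 52.
Step 3: lead(3x⁴ + 23x³ − 31x² + 50x + 52) ÷ lead(D) = 3x⁴ ÷ 3x³ = x. Subtract (x)·D = 3x⁴ − 4x³ + 5x² + 5x. Remainder: 27x³ − 36x² + 45x + 52.
Step 4: lead(27x³ − 36x² + 45x + 52) ÷ lead(D) = 27x³ ÷ 3x³ = 9. Subtract (9)·D = 27x³ − 36x² + 45x + 45. Remainder: 7.

R = [7], so D(x) is not a factor of P(x). no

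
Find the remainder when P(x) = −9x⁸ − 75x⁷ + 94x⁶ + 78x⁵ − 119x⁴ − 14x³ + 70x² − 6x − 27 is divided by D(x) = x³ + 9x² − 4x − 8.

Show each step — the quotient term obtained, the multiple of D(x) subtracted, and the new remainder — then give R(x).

R(x) = −9x² − 2x − 3

Step 1: lead(−9x⁸ − 75x⁷ + 94x⁶ + 78x⁵ − 119x⁴ − 14x³ + 70x² − 6x − 27) ÷ lead(D) = −9x⁸ ÷ x³ = −9x⁵. Subtract (−9x⁵)·D = −9x⁸ − 81x⁷ + 36x⁶ + 72x⁵. Remainder: 6x⁷ + 58x⁶ + 6x⁵ − 119x⁴ − 14x³ + 70x² − 6x − 27.
Step 2: lead(6x⁷ + 58x⁶ + 6x⁵ − 119x⁴ − 14x³ + 70x² − 6x − 27) ÷ lead(D) = 6x⁷ ÷ x³ = 6x⁴. Subtract (6x⁴)·D = 6x⁷ + 54x⁶ − 24x⁵ − 48x⁴. Remainder: 4x⁶ + 30x⁵ − 71x⁴ − 14x³ + 70x² − 6x − 27.
Step 3: lead(4x⁶ + 30x⁵ − 71x⁴ − 14x³ + 70x² − 6x − 27) ÷ lead(D) = 4x⁶ ÷ x³ = 4x³. Subtract (4x³)·D = 4x⁶ + 36x⁵ − 16x⁴ − 32x³. Remainder: −6x⁵ − 55x⁴ + 18x³ + 70x² − 6x − 27.
Step 4: lead(−6x⁵ − 55x⁴ + 18x³ + 70x² − 6x − 27) ÷ lead(D) = −6x⁵ ÷ x³ = −6x². Subtract (−6x²)·D = −6x⁵ − 54x⁴ + 24x³ + 48x². Remainder: −x⁴ − 6x³ + 22x² − 6x − 27.
Step 5: lead(−x⁴ − 6x³ + 22x² − 6x − 27) ÷ lead(D) = −x⁴ ÷ x³ = −x. Subtract (−x)·D = −x⁴ − 9x³ + 4x² + 8x. Remainder: 3x³ + 18x² − 14x − 27.
Step 6: lead(3x³ + 18x² − 14x − 27) ÷ lead(D) = 3x³ ÷ x³ = 3. Subtract (3)·D = 3x³ + 27x² − 12x − 24. Remainder: −9x² − 2x − 3.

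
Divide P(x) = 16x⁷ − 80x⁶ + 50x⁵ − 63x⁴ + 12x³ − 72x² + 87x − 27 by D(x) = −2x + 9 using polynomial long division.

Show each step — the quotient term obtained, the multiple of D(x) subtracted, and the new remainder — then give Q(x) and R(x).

Q(x) = −8x⁶ + 4x⁵ − 7x⁴ − 6x² + 9x − 3; R(x) = 0

Step 1: lead(16x⁷ − 80x⁶ + 50x⁵ − 63x⁴ + 12x³ − 72x² + 87x − 27) ÷ lead(D) = 16x⁷ ÷ −2x = −8x⁶. Subtract (−8x⁶)·D = 16x⁷ − 72x⁶. Remainder: −8x⁶ + 50x⁵ − 63x⁴ + 12x³ − 72x² + 87x − 27.
Step 2: lead(−8x⁶ + 50x⁵ − 63x⁴ + 12x³ − 72x² + 87x − 27) ÷ lead(D) = −8x⁶ ÷ −2x = 4x⁵. Subtract (4x⁵)·D = −8x⁶ + 36x⁵. Remainder: 14x⁵ − 63x⁴ + 12x³ − 72x² + 87x − 27.
Step 3: lead(14x⁵ − 63x⁴ + 12x³ − 72x² + 87x − 27) ÷ lead(D) = 14x⁵ ÷ −2x = −7x⁴. Subtract (−7x⁴)·D = 14x⁵ − 63x⁴. Remainder: 12x³ − 72x² + 87x − 27.
Step 4: lead(12x³ − 72x² + 87x − 27) ÷ lead(D) = 12x³ ÷ −2x = −6x². Subtract (−6x²)·D = 12x³ − 54x². Remainder: −18x² + 87x − 27.
Step 5: lead(−18x² + 87x − 27) ÷ lead(D) = −18x² ÷ −2x = 9x. Subtract (9x)·D = −18x² + 81x. Remainder: 6x − 27.
Step 6: lead(6x − 27) ÷ lead(D) = 6x ÷ −2x = −3. Subtract (−3)·D = 6x − 27. Remainder: 0.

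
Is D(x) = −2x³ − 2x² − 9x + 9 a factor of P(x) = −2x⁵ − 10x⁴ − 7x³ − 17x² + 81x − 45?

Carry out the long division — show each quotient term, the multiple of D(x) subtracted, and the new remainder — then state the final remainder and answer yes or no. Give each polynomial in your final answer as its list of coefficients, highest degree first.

R = [0], so D(x) is a factor of P(x). yes

Step 1: lead(−2x⁵ − 10x⁴ − 7x³ − 17x² + 81x − 45) ÷ lead(D) = −2x⁵ ÷ −2x³ = x². Subtract (x²)·D = −2x⁵ − 2x⁴ − 9x³ + 9x². Remainder: −8x⁴ + 2x³ − 26x² + 81x − 45.
Step 2: lead(−8x⁴ + 2x³ − 26x² + 81x − 45) ÷ lead(D) = −8x⁴ ÷ −2x³ = 4x. Subtract (4x)·D = −8x⁴ − 8x³ − 36x² + 36x. Remainder: 10x³ + 10x² + 45x − 45.
Step 3: lead(10x³ + 10x² + 45x − 45) ÷ lead(D) = 10x³ ÷ −2x³ = −5. Subtract (−5)·D = 10x³ + 10x² + 45x − 45. Remainder: 0.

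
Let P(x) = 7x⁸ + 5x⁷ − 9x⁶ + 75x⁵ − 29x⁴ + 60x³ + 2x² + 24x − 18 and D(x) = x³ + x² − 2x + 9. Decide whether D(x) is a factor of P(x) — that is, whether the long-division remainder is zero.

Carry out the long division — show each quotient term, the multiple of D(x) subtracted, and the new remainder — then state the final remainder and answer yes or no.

R(x) = 9, so D(x) is not a factor of P(x). no

Step 1: lead(7x⁸ + 5x⁷ − 9x⁶ + 75x⁵ − 29x⁴ + 60x³ + 2x² + 24x − 18) ÷ lead(D) = 7x⁸ ÷ x³ = 7x⁵. Subtract (7x⁵)·D = 7x⁸ + 7x⁷ − 14x⁶ + 63x⁵. Remainder: −2x⁷ + 5x⁶ + 12x⁵ − 29x⁴ + 60x³ + 2x² + 24x − 18.
Step 2: lead(−2x⁷ + 5x⁶ + 12x⁵ − 29x⁴ + 60x³ + 2x² + 24x − 18) ÷ lead(D) = −2x⁷ ÷ x³ = −2x⁴. Subtract (−2x⁴)·D = −2x⁷ − 2x⁶ + 4x⁵ − 18x⁴. Remainder: 7x⁶ + 8x⁵ − 11x⁴ + 60x³ + 2x² + 24x − 18.
Step 3: lead(7x⁶ + 8x⁵ − 11x⁴ + 60x³ + 2x² + 24x − 18) ÷ lead(D) = 7x⁶ ÷ x³ = 7x³. Subtract (7x³)·D = 7x⁶ + 7x⁵ − 14x⁴ + 63x³. Remainder: x⁵ + 3x⁴ − 3x³ + 2x² + 24x − 18.
Step 4: lead(x⁵ + 3x⁴ − 3x³ + 2x² + 24x − 18) ÷ lead(D) = x⁵ ÷ x³ = x². Subtract (x²)·D = x⁵ + x⁴ − 2x³ + 9x². Remainder: 2x⁴ − x³ − 7x² + 24x − 18.
Step 5: lead(2x⁴ − x³ − 7x² + 24x − 18) ÷ lead(D) = 2x⁴ ÷ x³ = 2x. Subtract (2x)·D = 2x⁴ + 2x³ − 4x² + 18x. Remainder: −3x³ − 3x² + 6x − 18.
Step 6: lead(−3x³ − 3x² + 6x − 18) ÷ lead(D) = −3x³ ÷ x³ = −3. Subtract (−3)·D = −3x³ − 3x² + 6x − 27. Remainder: 9.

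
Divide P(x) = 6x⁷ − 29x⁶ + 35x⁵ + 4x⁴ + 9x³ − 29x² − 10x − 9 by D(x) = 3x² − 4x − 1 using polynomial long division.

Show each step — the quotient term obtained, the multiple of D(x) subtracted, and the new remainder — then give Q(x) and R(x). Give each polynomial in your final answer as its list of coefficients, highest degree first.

Q = [2, -7, 3, 3, 8, 2]; R = [6, -7]

Step 1: lead(6x⁷ − 29x⁶ + 35x⁵ + 4x⁴ + 9x³ − 29x² − 10x − 9) ÷ lead(D) = 6x⁷ ÷ 3x² = 2x⁵. Subtract (2x⁵)·D = 6x⁷ − 8x⁶ − 2x⁵. Remainder: −21x⁶ + 37x⁵ + 4x⁴ + 9x³ − 29x² − 10x − 9.
Step 2: lead(−21x⁶ + 37x⁵ + 4x⁴ + 9x³ − 29x² − 10x − 9) ÷ lead(D) = −21x⁶ ÷ 3x² = −7x⁴. Subtract (−7x⁴)·D = −21x⁶ + 28x⁵ + 7x⁴. Remainder: 9x⁵ − 3x⁴ + 9x³ − 29x² − 10x − 9.
Step 3: lead(9x⁵ − 3x⁴ + 9x³ − 29x² − 10x − 9) ÷ lead(D) = 9x⁵ ÷ 3x² = 3x³. Subtract (3x³)·D = 9x⁵ − 12x⁴ − 3x³. Remainder: 9x⁴ + 12x³ − 29x² − 10x − 9.
Step 4: lead(9x⁴ + 12x³ − 29x² − 10x − 9) ÷ lead(D) = 9x⁴ ÷ 3x² = 3x². Subtract (3x²)·D = 9x⁴ − 12x³ − 3x². Remainder: 24x³ − 26x² − 10x − 9.
Step 5: lead(24x³ − 26x² − 10x − 9) ÷ lead(D) = 24x³ ÷ 3x² = 8x. Subtract (8x)·D = 24x³ − 32x² − 8x. Remainder: 6x² − 2x − 9.
Step 6: lead(6x² − 2x − 9) ÷ lead(D) = 6x² ÷ 3x² = 2. Subtract (2)·D = 6x² − 8x − 2. Remainder: 6x − 7.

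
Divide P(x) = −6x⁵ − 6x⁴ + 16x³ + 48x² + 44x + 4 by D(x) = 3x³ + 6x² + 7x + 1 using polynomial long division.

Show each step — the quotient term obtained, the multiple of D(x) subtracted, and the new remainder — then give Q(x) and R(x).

Step 1: lead(−6x⁵ − 6x⁴ + 16x³ + 48x² + 44x + 4) ÷ lead(D) = −6x⁵ ÷ 3x³ = −2x². Subtract (−2x²)·D = −6x⁵ − 12x⁴ − 14x³ − 2x². Remainder: 6x⁴ + 30x³ + 50x² + 44x + 4.
Step 2: lead(6x⁴ + 30x³ + 50x² + 44x + 4) ÷ lead(D) = 6x⁴ ÷ 3x³ = 2x. Subtract (2x)·D = 6x⁴ + 12x³ + 14x² + 2x. Remainder: 18x³ + 36x² + 42x + 4.
Step 3: lead(18x³ + 36x² + 42x + 4) ÷ lead(D) = 18x³ ÷ 3x³ = 6. Subtract (6)·D = 18x³ + 36x² + 42x + 6. Remainder: −2.

Q(x) = −2x² + 2x + 6; R(x) = −2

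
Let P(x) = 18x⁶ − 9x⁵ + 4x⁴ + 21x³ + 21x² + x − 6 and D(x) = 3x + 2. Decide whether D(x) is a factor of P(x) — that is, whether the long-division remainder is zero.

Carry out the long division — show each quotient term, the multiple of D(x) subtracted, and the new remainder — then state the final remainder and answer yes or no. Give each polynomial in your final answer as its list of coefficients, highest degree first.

R = [0], so D(x) is a factor of P(x). yes

Step 1: lead(18x⁶ − 9x⁵ + 4x⁴ + 21x³ + 21x² + x − 6) ÷ lead(D) = 18x⁶ ÷ 3x = 6x⁵. Subtract (6x⁵)·D = 18x⁶ + 12x⁵. Remainder: −21x⁵ + 4x⁴ + 21x³ + 21x² + x − 6.
Step 2: lead(−21x⁵ + 4x⁴ + 21x³ + 21x² + x − 6) ÷ lead(D) = −21x⁵ ÷ 3x = −7x⁴. Subtract (−7x⁴)·D = −21x⁵ − 14x⁴. Remainder: 18x⁴ + 21x³ + 21x² + x − 6.
Step 3: lead(18x⁴ + 21x³ + 21x² + x − 6) ÷ lead(D) = 18x⁴ ÷ 3x = 6x³. Subtract (6x³)·D = 18x⁴ + 12x³. Remainder: 9x³ + 21x² + x − 6.
Step 4: lead(9x³ + 21x² + x − 6) ÷ lead(D) = 9x³ ÷ 3x = 3x². Subtract (3x²)·D = 9x³ + 6x². Remainder: 15x² + x − 6.
Step 5: lead(15x² + x − 6) ÷ lead(D) = 15x² ÷ 3x = 5x. Subtract (5x)·D = 15x² + 10x. Remainder: −9x − 6.
Step 6: lead(−9x − 6) ÷ lead(D) = −9x ÷ 3x = −3. Subtract (−3)·D = −9x − 6. Remainder: 0.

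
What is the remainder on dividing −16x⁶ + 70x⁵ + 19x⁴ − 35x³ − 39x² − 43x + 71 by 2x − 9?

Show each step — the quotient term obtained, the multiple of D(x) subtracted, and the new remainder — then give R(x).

R(x) = −1

Step 1: lead(−16x⁶ + 70x⁵ + 19x⁴ − 35x³ − 39x² − 43x + 71) ÷ lead(D) = −16x⁶ ÷ 2x = −8x⁵. Subtract (−8x⁵)·D = −16x⁶ + 72x⁵. Remainder: −2x⁵ + 19x⁴ − 35x³ − 39x² − 43x + 71.
Step 2: lead(−2x⁵ + 19x⁴ − 35x³ − 39x² − 43x + 71) ÷ lead(D) = −2x⁵ ÷ 2x = −x⁴. Subtract (−x⁴)·D = −2x⁵ + 9x⁴. Remainder: 10x⁴ − 35x³ − 39x² − 43x + 71.
Step 3: lead(10x⁴ − 35x³ − 39x² − 43x + 71) ÷ lead(D) = 10x⁴ ÷ 2x = 5x³. Subtract (5x³)·D = 10x⁴ − 45x³. Remainder: 10x³ − 39x² − 43x + 71.
Step 4: lead(10x³ − 39x² − 43x + 71) ÷ lead(D) = 10x³ ÷ 2x = 5x². Subtract (5x²)·D = 10x³ − 45x². Remainder: 6x² − 43x + 71.
Step 5: lead(6x² − 43x + 71) ÷ lead(D) = 6x² ÷ 2x = 3x. Subtract (3x)·D = 6x² − 27x. Remainder: −16x + 71.
Step 6: lead(−16x + 71) ÷ lead(D) = −16x ÷ 2x = −8. Subtract (−8)·D = −16x + 72. Remainder: −1.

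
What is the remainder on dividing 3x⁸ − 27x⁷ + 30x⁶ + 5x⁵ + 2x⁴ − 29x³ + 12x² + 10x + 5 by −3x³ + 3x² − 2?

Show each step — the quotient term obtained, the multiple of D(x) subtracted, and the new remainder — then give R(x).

Step 1: lead(3x⁸ − 27x⁷ + 30x⁶ + 5x⁵ + 2x⁴ − 29x³ + 12x² + 10x + 5) ÷ lead(D) = 3x⁸ ÷ −3x³ = −x⁵. Subtract (−x⁵)·D = 3x⁸ − 3x⁷ + 2x⁵. Remainder: −24x⁷ + 30x⁶ + 3x⁵ + 2x⁴ − 29x³ + 12x² + 10x + 5.
Step 2: lead(−24x⁷ + 30x⁶ + 3x⁵ + 2x⁴ − 29x³ + 12x² + 10x + 5) ÷ lead(D) = −24x⁷ ÷ −3x³ = 8x⁴. Subtract (8x⁴)·D = −24x⁷ + 24x⁶ − 16x⁴. Remainder: 6x⁶ + 3x⁵ + 18x⁴ − 29x³ + 12x² + 10x + 5.
Step 3: lead(6x⁶ + 3x⁵ + 18x⁴ − 29x³ + 12x² + 10x + 5) ÷ lead(D) = 6x⁶ ÷ −3x³ = −2x³. Subtract (−2x³)·D = 6x⁶ − 6x⁵ + 4x³. Remainder: 9x⁵ + 18x⁴ − 33x³ + 12x² + 10x + 5.
Step 4: lead(9x⁵ + 18x⁴ − 33x³ + 12x² + 10x + 5) ÷ lead(D) = 9x⁵ ÷ −3x³ = −3x². Subtract (−3x²)·D = 9x⁵ − 9x⁴ + 6x². Remainder: 27x⁴ − 33x³ + 6x² + 10x + 5.
Step 5: lead(27x⁴ − 33x³ + 6x² + 10x + 5) ÷ lead(D) = 27x⁴ ÷ −3x³ = −9x. Subtract (−9x)·D = 27x⁴ − 27x³ + 18x. Remainder: −6x³ + 6x² − 8x + 5.
Step 6: lead(−6x³ + 6x² − 8x + 5) ÷ lead(D) = −6x³ ÷ −3x³ = 2. Subtract (2)·D = −6x³ + 6x² − 4. Remainder: −8x + 9.

R(x) = −8x + 9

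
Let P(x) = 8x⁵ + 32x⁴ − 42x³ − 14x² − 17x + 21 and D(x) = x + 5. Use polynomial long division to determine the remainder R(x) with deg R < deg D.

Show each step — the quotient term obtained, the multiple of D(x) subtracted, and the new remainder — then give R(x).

Step 1: lead(8x⁵ + 32x⁴ − 42x³ − 14x² − 17x + 21) ÷ lead(D) = 8x⁵ ÷ x = 8x⁴. Subtract (8x⁴)·D = 8x⁵ + 40x⁴. Remainder: −8x⁴ − 42x³ − 14x² − 17x + 21.
Step 2: lead(−8x⁴ − 42x³ − 14x² − 17x + 21) ÷ lead(D) = −8x⁴ ÷ x = −8x³. Subtract (−8x³)·D = −8x⁴ − 40x³. Remainder: −2x³ − 14x² − 17x + 21.
Step 3: lead(−2x³ − 14x² − 17x + 21) ÷ lead(D) = −2x³ ÷ x = −2x². Subtract (−2x²)·D = −2x³ − 10x². Remainder: −4x² − 17x + 21.
Step 4: lead(−4x² − 17x + 21) ÷ lead(D) = −4x² ÷ x = −4x. Subtract (−4x)·D = −4x² − 20x. Remainder: 3x + 21.
Step 5: lead(3x + 21) ÷ lead(D) = 3x ÷ x = 3. Subtract (3)·D = 3x + 15. Remainder: 6.

R(x) = 6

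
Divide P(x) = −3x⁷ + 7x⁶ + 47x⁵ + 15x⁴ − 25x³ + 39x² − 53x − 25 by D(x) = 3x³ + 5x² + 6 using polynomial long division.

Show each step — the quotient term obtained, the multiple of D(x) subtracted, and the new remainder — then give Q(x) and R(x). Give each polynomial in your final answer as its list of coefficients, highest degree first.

Step 1: lead(−3x⁷ + 7x⁶ + 47x⁵ + 15x⁴ − 25x³ + 39x² − 53x − 25) ÷ lead(D) = −3x⁷ ÷ 3x³ = −x⁴. Subtract (−x⁴)·D = −3x⁷ − 5x⁶ − 6x⁴. Remainder: 12x⁶ + 47x⁵ + 21x⁴ − 25x³ + 39x² − 53x − 25.
Step 2: lead(12x⁶ + 47x⁵ + 21x⁴ − 25x³ + 39x² − 53x − 25) ÷ lead(D) = 12x⁶ ÷ 3x³ = 4x³. Subtract (4x³)·D = 12x⁶ + 20x⁵ + 24x³. Remainder: 27x⁵ + 21x⁴ − 49x³ + 39x² − 53x − 25.
Step 3: lead(27x⁵ + 21x⁴ − 49x³ + 39x² − 53x − 25) ÷ lead(D) = 27x⁵ ÷ 3x³ = 9x². Subtract (9x²)·D = 27x⁵ + 45x⁴ + 54x². Remainder: −24x⁴ − 49x³ − 15x² − 53x − 25.
Step 4: lead(−24x⁴ − 49x³ − 15x² − 53x − 25) ÷ lead(D) = −24x⁴ ÷ 3x³ = −8x. Subtract (−8x)·D = −24x⁴ − 40x³ − 48x. Remainder: −9x³ − 15x² − 5x − 25.
Step 5: lead(−9x³ − 15x² − 5x − 25) ÷ lead(D) = −9x³ ÷ 3x³ = −3. Subtract (−3)·D = −9x³ − 15x² − 18. Remainder: −5x − 7.

Q = [-1, 4, 9, -8, -3]; R = [-5, -7]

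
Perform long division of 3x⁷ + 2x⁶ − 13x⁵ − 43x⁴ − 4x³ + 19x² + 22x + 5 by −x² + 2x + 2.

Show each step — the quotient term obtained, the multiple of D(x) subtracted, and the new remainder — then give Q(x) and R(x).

Q(x) = −3x⁵ − 8x⁴ − 9x³ + 9x² + 4x + 7; R(x) = −9

Step 1: lead(3x⁷ + 2x⁶ − 13x⁵ − 43x⁴ − 4x³ + 19x² + 22x + 5) ÷ lead(D) = 3x⁷ ÷ −x² = −3x⁵. Subtract (−3x⁵)·D = 3x⁷ − 6x⁶ − 6x⁵. Remainder: 8x⁶ − 7x⁵ − 43x⁴ − 4x³ + 19x² + 22x + 5.
Step 2: lead(8x⁶ − 7x⁵ − 43x⁴ − 4x³ + 19x² + 22x + 5) ÷ lead(D) = 8x⁶ ÷ −x² = −8x⁴. Subtract (−8x⁴)·D = 8x⁶ − 16x⁵ − 16x⁴. Remainder: 9x⁵ − 27x⁴ − 4x³ + 19x² + 22x + 5.
Step 3: lead(9x⁵ − 27x⁴ − 4x³ + 19x² + 22x + 5) ÷ lead(D) = 9x⁵ ÷ −x² = −9x³. Subtract (−9x³)·D = 9x⁵ − 18x⁴ − 18x³. Remainder: −9x⁴ + 14x³ + 19x² + 22x + 5.
Step 4: lead(−9x⁴ + 14x³ + 19x² + 22x + 5) ÷ lead(D) = −9x⁴ ÷ −x² = 9x². Subtract (9x²)·D = −9x⁴ + 18x³ + 18x². Remainder: −4x³ + x² + 22x + 5.
Step 5: lead(−4x³ + x² + 22x + 5) ÷ lead(D) = −4x³ ÷ −x² = 4x. Subtract (4x)·D = −4x³ + 8x² + 8x. Remainder: −7x² + 14x + 5.
Step 6: lead(−7x² + 14x + 5) ÷ lead(D) = −7x² ÷ −x² = 7. Subtract (7)·D = −7x² + 14x + 14. Remainder: −9.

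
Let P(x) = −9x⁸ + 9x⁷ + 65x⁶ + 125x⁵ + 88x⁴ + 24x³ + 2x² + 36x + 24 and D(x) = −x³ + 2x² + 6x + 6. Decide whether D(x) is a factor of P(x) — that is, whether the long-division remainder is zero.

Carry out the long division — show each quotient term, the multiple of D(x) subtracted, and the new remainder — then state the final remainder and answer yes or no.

R(x) = 0, so D(x) is a factor of P(x). yes

Step 1: lead(−9x⁸ + 9x⁷ + 65x⁶ + 125x⁵ + 88x⁴ + 24x³ + 2x² + 36x + 24) ÷ lead(D) = −9x⁸ ÷ −x³ = 9x⁵. Subtract (9x⁵)·D = −9x⁸ + 18x⁷ + 54x⁶ + 54x⁵. Remainder: −9x⁷ + 11x⁶ + 71x⁵ + 88x⁴ + 24x³ + 2x² + 36x + 24.
Step 2: lead(−9x⁷ + 11x⁶ + 71x⁵ + 88x⁴ + 24x³ + 2x² + 36x + 24) ÷ lead(D) = −9x⁷ ÷ −x³ = 9x⁴. Subtract (9x⁴)·D = −9x⁷ + 18x⁶ + 54x⁵ + 54x⁴. Remainder: −7x⁶ + 17x⁵ + 34x⁴ + 24x³ + 2x² + 36x + 24.
Step 3: lead(−7x⁶ + 17x⁵ + 34x⁴ + 24x³ + 2x² + 36x + 24) ÷ lead(D) = −7x⁶ ÷ −x³ = 7x³. Subtract (7x³)·D = −7x⁶ + 14x⁵ + 42x⁴ + 42x³. Remainder: 3x⁵ − 8x⁴ − 18x³ + 2x² + 36x + 24.
Step 4: lead(3x⁵ − 8x⁴ − 18x³ + 2x² + 36x + 24) ÷ lead(D) = 3x⁵ ÷ −x³ = −3x². Subtract (−3x²)·D = 3x⁵ − 6x⁴ − 18x³ − 18x². Remainder: −2x⁴ + 20x² + 36x + 24.
Step 5: lead(−2x⁴ + 20x² + 36x + 24) ÷ lead(D) = −2x⁴ ÷ −x³ = 2x. Subtract (2x)·D = −2x⁴ + 4x³ + 12x² + 12x. Remainder: −4x³ + 8x² + 24x + 24.
Step 6: lead(−4x³ + 8x² + 24x + 24) ÷ lead(D) = −4x³ ÷ −x³ = 4. Subtract (4)·D = −4x³ + 8x² + 24x + 24. Remainder: 0.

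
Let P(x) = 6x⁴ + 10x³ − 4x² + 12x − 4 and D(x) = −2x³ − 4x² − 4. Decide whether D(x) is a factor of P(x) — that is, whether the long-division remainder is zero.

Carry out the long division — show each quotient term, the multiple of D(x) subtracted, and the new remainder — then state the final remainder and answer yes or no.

R(x) = 0, so D(x) is a factor of P(x). yes

Step 1: lead(6x⁴ + 10x³ − 4x² + 12x − 4) ÷ lead(D) = 6x⁴ ÷ −2x³ = −3x. Subtract (−3x)·D = 6x⁴ + 12x³ + 12x. Remainder: −2x³ − 4x² − 4.
Step 2: lead(−2x³ − 4x² − 4) ÷ lead(D) = −2x³ ÷ −2x³ = 1. Subtract (1)·D = −2x³ − 4x² − 4. Remainder: 0.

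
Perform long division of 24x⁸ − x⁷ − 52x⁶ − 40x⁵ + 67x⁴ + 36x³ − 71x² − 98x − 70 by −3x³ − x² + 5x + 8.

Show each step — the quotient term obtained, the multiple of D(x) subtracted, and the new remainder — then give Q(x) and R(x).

Step 1: lead(24x⁸ − x⁷ − 52x⁶ − 40x⁵ + 67x⁴ + 36x³ − 71x² − 98x − 70) ÷ lead(D) = 24x⁸ ÷ −3x³ = −8x⁵. Subtract (−8x⁵)·D = 24x⁸ + 8x⁷ − 40x⁶ − 64x⁵. Remainder: −9x⁷ − 12x⁶ + 24x⁵ + 67x⁴ + 36x³ − 71x² − 98x − 70.
Step 2: lead(−9x⁷ − 12x⁶ + 24x⁵ + 67x⁴ + 36x³ − 71x² − 98x − 70) ÷ lead(D) = −9x⁷ ÷ −3x³ = 3x⁴. Subtract (3x⁴)·D = −9x⁷ − 3x⁶ + 15x⁵ + 24x⁴. Remainder: −9x⁶ + 9x⁵ + 43x⁴ + 36x³ − 71x² − 98x − 70.
Step 3: lead(−9x⁶ + 9x⁵ + 43x⁴ + 36x³ − 71x² − 98x − 70) ÷ lead(D) = −9x⁶ ÷ −3x³ = 3x³. Subtract (3x³)·D = −9x⁶ − 3x⁵ + 15x⁴ + 24x³. Remainder: 12x⁵ + 28x⁴ + 12x³ − 71x² − 98x − 70.
Step 4: lead(12x⁵ + 28x⁴ + 12x³ − 71x² − 98x − 70) ÷ lead(D) = 12x⁵ ÷ −3x³ = −4x². Subtract (−4x²)·D = 12x⁵ + 4x⁴ − 20x³ − 32x². Remainder: 24x⁴ + 32x³ − 39x² − 98x − 70.
Step 5: lead(24x⁴ + 32x³ − 39x² − 98x − 70) ÷ lead(D) = 24x⁴ ÷ −3x³ = −8x. Subtract (−8x)·D = 24x⁴ + 8x³ − 40x² − 64x. Remainder: 24x³ + x² − 34x − 70.
Step 6: lead(24x³ + x² − 34x − 70) ÷ lead(D) = 24x³ ÷ −3x³ = −8. Subtract (−8)·D = 24x³ + 8x² − 40x − 64. Remainder: −7x² + 6x − 6.

Q(x) = −8x⁵ + 3x⁴ + 3x³ − 4x² − 8x − 8; R(x) = −7x² + 6x − 6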